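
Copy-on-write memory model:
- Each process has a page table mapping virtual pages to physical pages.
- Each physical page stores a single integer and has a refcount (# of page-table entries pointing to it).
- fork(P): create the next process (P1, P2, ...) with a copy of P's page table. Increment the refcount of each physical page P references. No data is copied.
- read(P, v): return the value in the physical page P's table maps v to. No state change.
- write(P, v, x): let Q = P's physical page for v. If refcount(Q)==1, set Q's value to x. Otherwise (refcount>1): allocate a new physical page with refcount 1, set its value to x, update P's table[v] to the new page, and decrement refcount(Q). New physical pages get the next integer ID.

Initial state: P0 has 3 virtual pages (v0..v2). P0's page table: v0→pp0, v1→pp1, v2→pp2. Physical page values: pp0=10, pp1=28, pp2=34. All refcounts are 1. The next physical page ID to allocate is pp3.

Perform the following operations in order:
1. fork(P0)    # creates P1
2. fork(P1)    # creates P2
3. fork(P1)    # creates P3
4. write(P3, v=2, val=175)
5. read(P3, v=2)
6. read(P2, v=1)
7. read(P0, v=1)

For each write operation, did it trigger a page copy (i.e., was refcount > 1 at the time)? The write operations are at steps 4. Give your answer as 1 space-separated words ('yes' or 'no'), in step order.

Op 1: fork(P0) -> P1. 3 ppages; refcounts: pp0:2 pp1:2 pp2:2
Op 2: fork(P1) -> P2. 3 ppages; refcounts: pp0:3 pp1:3 pp2:3
Op 3: fork(P1) -> P3. 3 ppages; refcounts: pp0:4 pp1:4 pp2:4
Op 4: write(P3, v2, 175). refcount(pp2)=4>1 -> COPY to pp3. 4 ppages; refcounts: pp0:4 pp1:4 pp2:3 pp3:1
Op 5: read(P3, v2) -> 175. No state change.
Op 6: read(P2, v1) -> 28. No state change.
Op 7: read(P0, v1) -> 28. No state change.

yes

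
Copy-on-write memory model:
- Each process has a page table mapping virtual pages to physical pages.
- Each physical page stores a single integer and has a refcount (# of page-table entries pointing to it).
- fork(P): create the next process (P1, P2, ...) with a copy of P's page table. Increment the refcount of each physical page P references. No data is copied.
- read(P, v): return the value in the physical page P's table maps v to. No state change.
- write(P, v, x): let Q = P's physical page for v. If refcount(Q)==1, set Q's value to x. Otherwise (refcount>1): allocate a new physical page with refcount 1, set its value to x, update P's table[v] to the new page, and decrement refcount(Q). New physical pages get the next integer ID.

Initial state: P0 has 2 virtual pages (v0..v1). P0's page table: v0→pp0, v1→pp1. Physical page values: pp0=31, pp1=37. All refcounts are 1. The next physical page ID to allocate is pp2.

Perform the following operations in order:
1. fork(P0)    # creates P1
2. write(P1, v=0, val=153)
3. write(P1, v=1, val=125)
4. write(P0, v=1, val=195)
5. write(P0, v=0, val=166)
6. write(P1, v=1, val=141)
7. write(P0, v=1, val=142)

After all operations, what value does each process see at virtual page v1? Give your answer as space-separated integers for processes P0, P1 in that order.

Op 1: fork(P0) -> P1. 2 ppages; refcounts: pp0:2 pp1:2
Op 2: write(P1, v0, 153). refcount(pp0)=2>1 -> COPY to pp2. 3 ppages; refcounts: pp0:1 pp1:2 pp2:1
Op 3: write(P1, v1, 125). refcount(pp1)=2>1 -> COPY to pp3. 4 ppages; refcounts: pp0:1 pp1:1 pp2:1 pp3:1
Op 4: write(P0, v1, 195). refcount(pp1)=1 -> write in place. 4 ppages; refcounts: pp0:1 pp1:1 pp2:1 pp3:1
Op 5: write(P0, v0, 166). refcount(pp0)=1 -> write in place. 4 ppages; refcounts: pp0:1 pp1:1 pp2:1 pp3:1
Op 6: write(P1, v1, 141). refcount(pp3)=1 -> write in place. 4 ppages; refcounts: pp0:1 pp1:1 pp2:1 pp3:1
Op 7: write(P0, v1, 142). refcount(pp1)=1 -> write in place. 4 ppages; refcounts: pp0:1 pp1:1 pp2:1 pp3:1
P0: v1 -> pp1 = 142
P1: v1 -> pp3 = 141

Answer: 142 141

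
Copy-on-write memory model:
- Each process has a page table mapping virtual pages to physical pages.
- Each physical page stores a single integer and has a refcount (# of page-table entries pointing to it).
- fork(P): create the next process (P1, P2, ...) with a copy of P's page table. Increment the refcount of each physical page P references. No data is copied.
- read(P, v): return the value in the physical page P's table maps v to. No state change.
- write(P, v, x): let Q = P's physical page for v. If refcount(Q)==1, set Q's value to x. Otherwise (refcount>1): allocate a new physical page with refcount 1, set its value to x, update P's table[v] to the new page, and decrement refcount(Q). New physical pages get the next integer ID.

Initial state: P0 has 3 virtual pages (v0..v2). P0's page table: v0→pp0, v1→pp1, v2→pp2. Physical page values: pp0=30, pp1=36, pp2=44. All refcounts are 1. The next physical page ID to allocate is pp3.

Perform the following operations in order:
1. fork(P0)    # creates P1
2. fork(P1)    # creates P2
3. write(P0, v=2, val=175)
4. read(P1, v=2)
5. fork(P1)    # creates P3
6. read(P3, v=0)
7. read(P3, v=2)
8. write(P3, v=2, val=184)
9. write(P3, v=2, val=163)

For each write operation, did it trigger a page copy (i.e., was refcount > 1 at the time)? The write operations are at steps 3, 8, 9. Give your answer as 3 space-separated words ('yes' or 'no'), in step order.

Op 1: fork(P0) -> P1. 3 ppages; refcounts: pp0:2 pp1:2 pp2:2
Op 2: fork(P1) -> P2. 3 ppages; refcounts: pp0:3 pp1:3 pp2:3
Op 3: write(P0, v2, 175). refcount(pp2)=3>1 -> COPY to pp3. 4 ppages; refcounts: pp0:3 pp1:3 pp2:2 pp3:1
Op 4: read(P1, v2) -> 44. No state change.
Op 5: fork(P1) -> P3. 4 ppages; refcounts: pp0:4 pp1:4 pp2:3 pp3:1
Op 6: read(P3, v0) -> 30. No state change.
Op 7: read(P3, v2) -> 44. No state change.
Op 8: write(P3, v2, 184). refcount(pp2)=3>1 -> COPY to pp4. 5 ppages; refcounts: pp0:4 pp1:4 pp2:2 pp3:1 pp4:1
Op 9: write(P3, v2, 163). refcount(pp4)=1 -> write in place. 5 ppages; refcounts: pp0:4 pp1:4 pp2:2 pp3:1 pp4:1

yes yes no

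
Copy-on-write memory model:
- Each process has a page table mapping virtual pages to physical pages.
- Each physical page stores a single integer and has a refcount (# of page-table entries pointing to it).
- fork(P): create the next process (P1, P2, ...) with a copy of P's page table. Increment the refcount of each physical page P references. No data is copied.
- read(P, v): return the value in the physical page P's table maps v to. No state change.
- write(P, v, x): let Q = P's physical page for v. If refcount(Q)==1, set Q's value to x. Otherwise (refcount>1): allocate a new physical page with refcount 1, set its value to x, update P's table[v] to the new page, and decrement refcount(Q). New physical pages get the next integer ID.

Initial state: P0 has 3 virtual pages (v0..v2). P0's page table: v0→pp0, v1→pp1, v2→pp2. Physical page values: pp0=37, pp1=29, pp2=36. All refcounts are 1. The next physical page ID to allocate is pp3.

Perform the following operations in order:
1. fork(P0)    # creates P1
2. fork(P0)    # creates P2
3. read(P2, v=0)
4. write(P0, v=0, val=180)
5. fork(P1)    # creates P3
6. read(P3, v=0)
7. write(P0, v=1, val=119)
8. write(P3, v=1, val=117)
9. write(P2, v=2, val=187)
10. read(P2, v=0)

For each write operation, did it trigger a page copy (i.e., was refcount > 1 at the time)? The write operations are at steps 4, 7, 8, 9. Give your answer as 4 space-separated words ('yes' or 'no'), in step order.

Op 1: fork(P0) -> P1. 3 ppages; refcounts: pp0:2 pp1:2 pp2:2
Op 2: fork(P0) -> P2. 3 ppages; refcounts: pp0:3 pp1:3 pp2:3
Op 3: read(P2, v0) -> 37. No state change.
Op 4: write(P0, v0, 180). refcount(pp0)=3>1 -> COPY to pp3. 4 ppages; refcounts: pp0:2 pp1:3 pp2:3 pp3:1
Op 5: fork(P1) -> P3. 4 ppages; refcounts: pp0:3 pp1:4 pp2:4 pp3:1
Op 6: read(P3, v0) -> 37. No state change.
Op 7: write(P0, v1, 119). refcount(pp1)=4>1 -> COPY to pp4. 5 ppages; refcounts: pp0:3 pp1:3 pp2:4 pp3:1 pp4:1
Op 8: write(P3, v1, 117). refcount(pp1)=3>1 -> COPY to pp5. 6 ppages; refcounts: pp0:3 pp1:2 pp2:4 pp3:1 pp4:1 pp5:1
Op 9: write(P2, v2, 187). refcount(pp2)=4>1 -> COPY to pp6. 7 ppages; refcounts: pp0:3 pp1:2 pp2:3 pp3:1 pp4:1 pp5:1 pp6:1
Op 10: read(P2, v0) -> 37. No state change.

yes yes yes yes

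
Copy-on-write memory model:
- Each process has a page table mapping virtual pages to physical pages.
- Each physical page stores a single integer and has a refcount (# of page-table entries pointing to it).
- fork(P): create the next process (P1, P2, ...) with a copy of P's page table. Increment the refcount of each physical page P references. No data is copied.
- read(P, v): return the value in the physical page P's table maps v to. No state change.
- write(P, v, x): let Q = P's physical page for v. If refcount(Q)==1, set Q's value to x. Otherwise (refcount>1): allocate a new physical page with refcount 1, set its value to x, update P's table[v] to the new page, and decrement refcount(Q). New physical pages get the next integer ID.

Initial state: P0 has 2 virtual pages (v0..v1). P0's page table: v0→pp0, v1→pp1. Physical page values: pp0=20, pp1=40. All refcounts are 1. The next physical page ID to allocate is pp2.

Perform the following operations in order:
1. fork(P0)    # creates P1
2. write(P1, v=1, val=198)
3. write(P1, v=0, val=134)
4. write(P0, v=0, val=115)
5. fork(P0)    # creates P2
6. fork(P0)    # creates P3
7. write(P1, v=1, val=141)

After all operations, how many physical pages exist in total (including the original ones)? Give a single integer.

Op 1: fork(P0) -> P1. 2 ppages; refcounts: pp0:2 pp1:2
Op 2: write(P1, v1, 198). refcount(pp1)=2>1 -> COPY to pp2. 3 ppages; refcounts: pp0:2 pp1:1 pp2:1
Op 3: write(P1, v0, 134). refcount(pp0)=2>1 -> COPY to pp3. 4 ppages; refcounts: pp0:1 pp1:1 pp2:1 pp3:1
Op 4: write(P0, v0, 115). refcount(pp0)=1 -> write in place. 4 ppages; refcounts: pp0:1 pp1:1 pp2:1 pp3:1
Op 5: fork(P0) -> P2. 4 ppages; refcounts: pp0:2 pp1:2 pp2:1 pp3:1
Op 6: fork(P0) -> P3. 4 ppages; refcounts: pp0:3 pp1:3 pp2:1 pp3:1
Op 7: write(P1, v1, 141). refcount(pp2)=1 -> write in place. 4 ppages; refcounts: pp0:3 pp1:3 pp2:1 pp3:1

Answer: 4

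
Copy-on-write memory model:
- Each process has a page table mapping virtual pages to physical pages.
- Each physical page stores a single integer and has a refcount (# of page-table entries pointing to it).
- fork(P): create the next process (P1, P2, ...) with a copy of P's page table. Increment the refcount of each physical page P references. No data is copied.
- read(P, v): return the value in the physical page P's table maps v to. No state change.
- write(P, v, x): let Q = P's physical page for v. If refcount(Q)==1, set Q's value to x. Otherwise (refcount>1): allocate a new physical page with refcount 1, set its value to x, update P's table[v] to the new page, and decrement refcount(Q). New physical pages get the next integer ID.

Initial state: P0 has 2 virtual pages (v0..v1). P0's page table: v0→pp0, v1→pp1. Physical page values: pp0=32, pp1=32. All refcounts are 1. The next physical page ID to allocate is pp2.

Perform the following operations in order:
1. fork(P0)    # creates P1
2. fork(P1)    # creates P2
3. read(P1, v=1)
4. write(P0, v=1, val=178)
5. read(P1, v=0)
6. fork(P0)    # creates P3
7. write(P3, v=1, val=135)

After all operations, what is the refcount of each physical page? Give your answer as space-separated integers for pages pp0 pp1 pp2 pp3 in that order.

Answer: 4 2 1 1

Derivation:
Op 1: fork(P0) -> P1. 2 ppages; refcounts: pp0:2 pp1:2
Op 2: fork(P1) -> P2. 2 ppages; refcounts: pp0:3 pp1:3
Op 3: read(P1, v1) -> 32. No state change.
Op 4: write(P0, v1, 178). refcount(pp1)=3>1 -> COPY to pp2. 3 ppages; refcounts: pp0:3 pp1:2 pp2:1
Op 5: read(P1, v0) -> 32. No state change.
Op 6: fork(P0) -> P3. 3 ppages; refcounts: pp0:4 pp1:2 pp2:2
Op 7: write(P3, v1, 135). refcount(pp2)=2>1 -> COPY to pp3. 4 ppages; refcounts: pp0:4 pp1:2 pp2:1 pp3:1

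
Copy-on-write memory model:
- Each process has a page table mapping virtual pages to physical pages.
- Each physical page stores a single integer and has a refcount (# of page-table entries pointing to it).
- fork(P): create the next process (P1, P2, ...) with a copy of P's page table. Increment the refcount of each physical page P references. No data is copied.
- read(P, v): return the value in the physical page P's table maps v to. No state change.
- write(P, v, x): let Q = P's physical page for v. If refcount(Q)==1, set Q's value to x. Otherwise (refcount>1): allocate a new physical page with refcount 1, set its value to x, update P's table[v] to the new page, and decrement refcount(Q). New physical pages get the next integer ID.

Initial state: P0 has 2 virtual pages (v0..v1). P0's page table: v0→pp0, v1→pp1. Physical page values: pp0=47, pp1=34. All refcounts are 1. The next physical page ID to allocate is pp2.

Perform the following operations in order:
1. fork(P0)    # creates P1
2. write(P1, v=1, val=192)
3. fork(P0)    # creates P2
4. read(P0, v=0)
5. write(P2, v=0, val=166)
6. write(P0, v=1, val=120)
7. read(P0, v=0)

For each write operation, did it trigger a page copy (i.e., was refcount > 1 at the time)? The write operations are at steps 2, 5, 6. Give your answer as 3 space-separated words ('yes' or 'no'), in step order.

Op 1: fork(P0) -> P1. 2 ppages; refcounts: pp0:2 pp1:2
Op 2: write(P1, v1, 192). refcount(pp1)=2>1 -> COPY to pp2. 3 ppages; refcounts: pp0:2 pp1:1 pp2:1
Op 3: fork(P0) -> P2. 3 ppages; refcounts: pp0:3 pp1:2 pp2:1
Op 4: read(P0, v0) -> 47. No state change.
Op 5: write(P2, v0, 166). refcount(pp0)=3>1 -> COPY to pp3. 4 ppages; refcounts: pp0:2 pp1:2 pp2:1 pp3:1
Op 6: write(P0, v1, 120). refcount(pp1)=2>1 -> COPY to pp4. 5 ppages; refcounts: pp0:2 pp1:1 pp2:1 pp3:1 pp4:1
Op 7: read(P0, v0) -> 47. No state change.

yes yes yes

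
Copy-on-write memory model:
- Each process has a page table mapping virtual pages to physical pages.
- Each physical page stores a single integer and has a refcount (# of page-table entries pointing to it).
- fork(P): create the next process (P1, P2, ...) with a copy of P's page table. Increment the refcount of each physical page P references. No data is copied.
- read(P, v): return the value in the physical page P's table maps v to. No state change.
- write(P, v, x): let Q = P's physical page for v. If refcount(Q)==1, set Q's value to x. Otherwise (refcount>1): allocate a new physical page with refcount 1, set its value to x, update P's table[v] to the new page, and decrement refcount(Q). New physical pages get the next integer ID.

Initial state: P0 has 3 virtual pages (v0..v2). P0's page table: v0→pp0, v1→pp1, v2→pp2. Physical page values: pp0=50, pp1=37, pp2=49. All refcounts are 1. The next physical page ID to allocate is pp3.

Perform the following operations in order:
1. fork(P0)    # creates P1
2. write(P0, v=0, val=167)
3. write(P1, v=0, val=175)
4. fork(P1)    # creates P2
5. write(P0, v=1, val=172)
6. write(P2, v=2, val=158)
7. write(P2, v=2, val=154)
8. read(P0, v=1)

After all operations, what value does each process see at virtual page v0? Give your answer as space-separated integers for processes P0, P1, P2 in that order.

Answer: 167 175 175

Derivation:
Op 1: fork(P0) -> P1. 3 ppages; refcounts: pp0:2 pp1:2 pp2:2
Op 2: write(P0, v0, 167). refcount(pp0)=2>1 -> COPY to pp3. 4 ppages; refcounts: pp0:1 pp1:2 pp2:2 pp3:1
Op 3: write(P1, v0, 175). refcount(pp0)=1 -> write in place. 4 ppages; refcounts: pp0:1 pp1:2 pp2:2 pp3:1
Op 4: fork(P1) -> P2. 4 ppages; refcounts: pp0:2 pp1:3 pp2:3 pp3:1
Op 5: write(P0, v1, 172). refcount(pp1)=3>1 -> COPY to pp4. 5 ppages; refcounts: pp0:2 pp1:2 pp2:3 pp3:1 pp4:1
Op 6: write(P2, v2, 158). refcount(pp2)=3>1 -> COPY to pp5. 6 ppages; refcounts: pp0:2 pp1:2 pp2:2 pp3:1 pp4:1 pp5:1
Op 7: write(P2, v2, 154). refcount(pp5)=1 -> write in place. 6 ppages; refcounts: pp0:2 pp1:2 pp2:2 pp3:1 pp4:1 pp5:1
Op 8: read(P0, v1) -> 172. No state change.
P0: v0 -> pp3 = 167
P1: v0 -> pp0 = 175
P2: v0 -> pp0 = 175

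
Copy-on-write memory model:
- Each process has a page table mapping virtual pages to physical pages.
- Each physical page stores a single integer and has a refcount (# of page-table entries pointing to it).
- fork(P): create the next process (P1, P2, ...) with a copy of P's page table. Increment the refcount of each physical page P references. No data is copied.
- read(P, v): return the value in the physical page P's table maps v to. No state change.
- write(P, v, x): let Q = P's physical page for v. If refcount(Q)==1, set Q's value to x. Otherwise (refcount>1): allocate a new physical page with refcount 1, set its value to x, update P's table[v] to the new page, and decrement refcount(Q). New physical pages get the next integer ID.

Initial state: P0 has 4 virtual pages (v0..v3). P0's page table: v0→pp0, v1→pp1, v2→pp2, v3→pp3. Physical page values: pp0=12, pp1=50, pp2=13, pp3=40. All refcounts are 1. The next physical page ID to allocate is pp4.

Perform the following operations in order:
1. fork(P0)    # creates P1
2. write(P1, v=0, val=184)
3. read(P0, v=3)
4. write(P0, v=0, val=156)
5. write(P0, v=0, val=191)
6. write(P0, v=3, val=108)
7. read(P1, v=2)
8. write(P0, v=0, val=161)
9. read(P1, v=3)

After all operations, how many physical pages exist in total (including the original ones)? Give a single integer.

Op 1: fork(P0) -> P1. 4 ppages; refcounts: pp0:2 pp1:2 pp2:2 pp3:2
Op 2: write(P1, v0, 184). refcount(pp0)=2>1 -> COPY to pp4. 5 ppages; refcounts: pp0:1 pp1:2 pp2:2 pp3:2 pp4:1
Op 3: read(P0, v3) -> 40. No state change.
Op 4: write(P0, v0, 156). refcount(pp0)=1 -> write in place. 5 ppages; refcounts: pp0:1 pp1:2 pp2:2 pp3:2 pp4:1
Op 5: write(P0, v0, 191). refcount(pp0)=1 -> write in place. 5 ppages; refcounts: pp0:1 pp1:2 pp2:2 pp3:2 pp4:1
Op 6: write(P0, v3, 108). refcount(pp3)=2>1 -> COPY to pp5. 6 ppages; refcounts: pp0:1 pp1:2 pp2:2 pp3:1 pp4:1 pp5:1
Op 7: read(P1, v2) -> 13. No state change.
Op 8: write(P0, v0, 161). refcount(pp0)=1 -> write in place. 6 ppages; refcounts: pp0:1 pp1:2 pp2:2 pp3:1 pp4:1 pp5:1
Op 9: read(P1, v3) -> 40. No state change.

Answer: 6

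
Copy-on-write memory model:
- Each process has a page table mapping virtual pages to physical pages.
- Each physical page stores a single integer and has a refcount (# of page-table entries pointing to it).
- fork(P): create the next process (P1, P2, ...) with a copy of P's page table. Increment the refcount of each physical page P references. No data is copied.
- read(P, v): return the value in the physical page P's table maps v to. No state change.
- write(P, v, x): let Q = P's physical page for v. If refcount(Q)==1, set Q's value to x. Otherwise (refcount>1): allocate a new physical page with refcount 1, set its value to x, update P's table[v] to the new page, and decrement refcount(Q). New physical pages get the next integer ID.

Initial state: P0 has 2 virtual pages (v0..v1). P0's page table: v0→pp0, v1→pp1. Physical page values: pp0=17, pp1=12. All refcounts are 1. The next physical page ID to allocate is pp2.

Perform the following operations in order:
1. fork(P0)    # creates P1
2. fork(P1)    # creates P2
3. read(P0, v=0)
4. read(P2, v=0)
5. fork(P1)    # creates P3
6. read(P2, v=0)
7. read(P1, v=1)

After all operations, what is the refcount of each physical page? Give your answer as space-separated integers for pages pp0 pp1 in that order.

Op 1: fork(P0) -> P1. 2 ppages; refcounts: pp0:2 pp1:2
Op 2: fork(P1) -> P2. 2 ppages; refcounts: pp0:3 pp1:3
Op 3: read(P0, v0) -> 17. No state change.
Op 4: read(P2, v0) -> 17. No state change.
Op 5: fork(P1) -> P3. 2 ppages; refcounts: pp0:4 pp1:4
Op 6: read(P2, v0) -> 17. No state change.
Op 7: read(P1, v1) -> 12. No state change.

Answer: 4 4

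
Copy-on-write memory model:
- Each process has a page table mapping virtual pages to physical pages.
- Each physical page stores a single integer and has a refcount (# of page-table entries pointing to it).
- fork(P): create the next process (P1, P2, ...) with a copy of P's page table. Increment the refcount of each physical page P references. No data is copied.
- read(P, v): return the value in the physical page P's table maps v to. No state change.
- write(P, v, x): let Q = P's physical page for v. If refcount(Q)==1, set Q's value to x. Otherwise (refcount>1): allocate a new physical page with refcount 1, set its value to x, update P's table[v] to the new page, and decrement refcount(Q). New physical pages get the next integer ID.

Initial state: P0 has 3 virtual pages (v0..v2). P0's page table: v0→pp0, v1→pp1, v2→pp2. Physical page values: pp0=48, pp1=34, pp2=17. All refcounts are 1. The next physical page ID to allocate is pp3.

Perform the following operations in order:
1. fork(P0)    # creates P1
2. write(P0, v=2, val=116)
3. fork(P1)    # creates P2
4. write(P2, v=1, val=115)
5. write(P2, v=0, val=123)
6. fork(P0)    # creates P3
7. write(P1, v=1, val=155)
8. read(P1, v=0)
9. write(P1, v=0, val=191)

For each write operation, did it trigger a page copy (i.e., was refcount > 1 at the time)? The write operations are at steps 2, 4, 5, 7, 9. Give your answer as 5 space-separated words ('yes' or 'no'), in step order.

Op 1: fork(P0) -> P1. 3 ppages; refcounts: pp0:2 pp1:2 pp2:2
Op 2: write(P0, v2, 116). refcount(pp2)=2>1 -> COPY to pp3. 4 ppages; refcounts: pp0:2 pp1:2 pp2:1 pp3:1
Op 3: fork(P1) -> P2. 4 ppages; refcounts: pp0:3 pp1:3 pp2:2 pp3:1
Op 4: write(P2, v1, 115). refcount(pp1)=3>1 -> COPY to pp4. 5 ppages; refcounts: pp0:3 pp1:2 pp2:2 pp3:1 pp4:1
Op 5: write(P2, v0, 123). refcount(pp0)=3>1 -> COPY to pp5. 6 ppages; refcounts: pp0:2 pp1:2 pp2:2 pp3:1 pp4:1 pp5:1
Op 6: fork(P0) -> P3. 6 ppages; refcounts: pp0:3 pp1:3 pp2:2 pp3:2 pp4:1 pp5:1
Op 7: write(P1, v1, 155). refcount(pp1)=3>1 -> COPY to pp6. 7 ppages; refcounts: pp0:3 pp1:2 pp2:2 pp3:2 pp4:1 pp5:1 pp6:1
Op 8: read(P1, v0) -> 48. No state change.
Op 9: write(P1, v0, 191). refcount(pp0)=3>1 -> COPY to pp7. 8 ppages; refcounts: pp0:2 pp1:2 pp2:2 pp3:2 pp4:1 pp5:1 pp6:1 pp7:1

yes yes yes yes yes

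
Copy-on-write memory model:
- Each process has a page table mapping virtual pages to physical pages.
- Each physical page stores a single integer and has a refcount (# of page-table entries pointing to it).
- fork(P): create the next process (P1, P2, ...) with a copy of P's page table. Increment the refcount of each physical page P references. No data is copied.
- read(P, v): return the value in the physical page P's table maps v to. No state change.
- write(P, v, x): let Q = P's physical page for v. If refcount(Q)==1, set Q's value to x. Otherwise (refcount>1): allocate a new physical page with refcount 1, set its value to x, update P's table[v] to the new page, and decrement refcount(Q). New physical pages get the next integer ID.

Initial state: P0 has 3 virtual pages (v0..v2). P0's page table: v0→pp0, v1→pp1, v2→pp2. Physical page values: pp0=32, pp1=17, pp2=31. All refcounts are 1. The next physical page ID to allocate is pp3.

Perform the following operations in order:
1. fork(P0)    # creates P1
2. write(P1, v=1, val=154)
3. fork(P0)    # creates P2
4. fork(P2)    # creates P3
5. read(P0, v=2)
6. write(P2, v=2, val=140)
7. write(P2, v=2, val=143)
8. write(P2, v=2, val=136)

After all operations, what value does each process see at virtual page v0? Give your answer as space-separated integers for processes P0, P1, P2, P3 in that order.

Answer: 32 32 32 32

Derivation:
Op 1: fork(P0) -> P1. 3 ppages; refcounts: pp0:2 pp1:2 pp2:2
Op 2: write(P1, v1, 154). refcount(pp1)=2>1 -> COPY to pp3. 4 ppages; refcounts: pp0:2 pp1:1 pp2:2 pp3:1
Op 3: fork(P0) -> P2. 4 ppages; refcounts: pp0:3 pp1:2 pp2:3 pp3:1
Op 4: fork(P2) -> P3. 4 ppages; refcounts: pp0:4 pp1:3 pp2:4 pp3:1
Op 5: read(P0, v2) -> 31. No state change.
Op 6: write(P2, v2, 140). refcount(pp2)=4>1 -> COPY to pp4. 5 ppages; refcounts: pp0:4 pp1:3 pp2:3 pp3:1 pp4:1
Op 7: write(P2, v2, 143). refcount(pp4)=1 -> write in place. 5 ppages; refcounts: pp0:4 pp1:3 pp2:3 pp3:1 pp4:1
Op 8: write(P2, v2, 136). refcount(pp4)=1 -> write in place. 5 ppages; refcounts: pp0:4 pp1:3 pp2:3 pp3:1 pp4:1
P0: v0 -> pp0 = 32
P1: v0 -> pp0 = 32
P2: v0 -> pp0 = 32
P3: v0 -> pp0 = 32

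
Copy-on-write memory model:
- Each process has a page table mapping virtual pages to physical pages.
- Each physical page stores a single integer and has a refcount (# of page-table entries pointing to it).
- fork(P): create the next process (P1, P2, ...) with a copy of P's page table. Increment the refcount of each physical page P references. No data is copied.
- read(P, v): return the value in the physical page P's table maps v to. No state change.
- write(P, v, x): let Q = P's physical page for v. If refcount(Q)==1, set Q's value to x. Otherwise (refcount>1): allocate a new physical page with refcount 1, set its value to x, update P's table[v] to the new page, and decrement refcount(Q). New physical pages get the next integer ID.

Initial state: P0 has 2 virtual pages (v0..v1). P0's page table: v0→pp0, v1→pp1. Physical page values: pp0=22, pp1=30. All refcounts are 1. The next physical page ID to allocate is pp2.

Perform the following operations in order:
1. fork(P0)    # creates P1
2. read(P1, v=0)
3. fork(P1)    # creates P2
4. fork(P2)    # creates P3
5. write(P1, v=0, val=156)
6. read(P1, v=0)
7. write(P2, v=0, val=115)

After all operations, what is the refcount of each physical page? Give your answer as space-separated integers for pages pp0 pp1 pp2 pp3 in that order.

Op 1: fork(P0) -> P1. 2 ppages; refcounts: pp0:2 pp1:2
Op 2: read(P1, v0) -> 22. No state change.
Op 3: fork(P1) -> P2. 2 ppages; refcounts: pp0:3 pp1:3
Op 4: fork(P2) -> P3. 2 ppages; refcounts: pp0:4 pp1:4
Op 5: write(P1, v0, 156). refcount(pp0)=4>1 -> COPY to pp2. 3 ppages; refcounts: pp0:3 pp1:4 pp2:1
Op 6: read(P1, v0) -> 156. No state change.
Op 7: write(P2, v0, 115). refcount(pp0)=3>1 -> COPY to pp3. 4 ppages; refcounts: pp0:2 pp1:4 pp2:1 pp3:1

Answer: 2 4 1 1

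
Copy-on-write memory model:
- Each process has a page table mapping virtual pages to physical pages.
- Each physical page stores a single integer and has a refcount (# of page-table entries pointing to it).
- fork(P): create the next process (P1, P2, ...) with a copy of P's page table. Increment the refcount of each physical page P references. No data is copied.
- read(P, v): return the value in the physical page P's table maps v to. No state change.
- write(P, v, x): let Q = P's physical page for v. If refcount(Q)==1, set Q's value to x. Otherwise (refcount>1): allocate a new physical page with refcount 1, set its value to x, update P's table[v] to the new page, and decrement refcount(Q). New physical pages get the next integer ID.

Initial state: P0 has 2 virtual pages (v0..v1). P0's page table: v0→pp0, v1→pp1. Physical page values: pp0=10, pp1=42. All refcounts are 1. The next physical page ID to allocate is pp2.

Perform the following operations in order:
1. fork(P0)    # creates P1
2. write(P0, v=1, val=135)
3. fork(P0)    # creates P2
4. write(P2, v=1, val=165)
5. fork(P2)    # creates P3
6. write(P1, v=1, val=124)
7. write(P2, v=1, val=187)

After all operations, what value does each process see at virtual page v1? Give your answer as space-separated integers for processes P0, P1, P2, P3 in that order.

Answer: 135 124 187 165

Derivation:
Op 1: fork(P0) -> P1. 2 ppages; refcounts: pp0:2 pp1:2
Op 2: write(P0, v1, 135). refcount(pp1)=2>1 -> COPY to pp2. 3 ppages; refcounts: pp0:2 pp1:1 pp2:1
Op 3: fork(P0) -> P2. 3 ppages; refcounts: pp0:3 pp1:1 pp2:2
Op 4: write(P2, v1, 165). refcount(pp2)=2>1 -> COPY to pp3. 4 ppages; refcounts: pp0:3 pp1:1 pp2:1 pp3:1
Op 5: fork(P2) -> P3. 4 ppages; refcounts: pp0:4 pp1:1 pp2:1 pp3:2
Op 6: write(P1, v1, 124). refcount(pp1)=1 -> write in place. 4 ppages; refcounts: pp0:4 pp1:1 pp2:1 pp3:2
Op 7: write(P2, v1, 187). refcount(pp3)=2>1 -> COPY to pp4. 5 ppages; refcounts: pp0:4 pp1:1 pp2:1 pp3:1 pp4:1
P0: v1 -> pp2 = 135
P1: v1 -> pp1 = 124
P2: v1 -> pp4 = 187
P3: v1 -> pp3 = 165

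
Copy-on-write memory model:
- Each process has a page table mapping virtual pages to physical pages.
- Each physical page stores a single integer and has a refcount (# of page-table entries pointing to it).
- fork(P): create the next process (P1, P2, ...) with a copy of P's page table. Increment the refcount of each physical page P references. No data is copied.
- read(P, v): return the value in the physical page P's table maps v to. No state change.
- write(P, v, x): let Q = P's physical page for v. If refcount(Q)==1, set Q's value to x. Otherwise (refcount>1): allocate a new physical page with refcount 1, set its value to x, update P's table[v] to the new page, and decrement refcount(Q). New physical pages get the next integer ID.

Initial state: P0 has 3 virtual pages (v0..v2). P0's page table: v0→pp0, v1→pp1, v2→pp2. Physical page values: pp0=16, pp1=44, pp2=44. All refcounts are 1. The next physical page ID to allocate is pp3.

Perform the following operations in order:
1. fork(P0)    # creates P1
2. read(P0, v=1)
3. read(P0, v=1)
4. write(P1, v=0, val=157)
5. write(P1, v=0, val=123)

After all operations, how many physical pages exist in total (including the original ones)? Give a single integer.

Answer: 4

Derivation:
Op 1: fork(P0) -> P1. 3 ppages; refcounts: pp0:2 pp1:2 pp2:2
Op 2: read(P0, v1) -> 44. No state change.
Op 3: read(P0, v1) -> 44. No state change.
Op 4: write(P1, v0, 157). refcount(pp0)=2>1 -> COPY to pp3. 4 ppages; refcounts: pp0:1 pp1:2 pp2:2 pp3:1
Op 5: write(P1, v0, 123). refcount(pp3)=1 -> write in place. 4 ppages; refcounts: pp0:1 pp1:2 pp2:2 pp3:1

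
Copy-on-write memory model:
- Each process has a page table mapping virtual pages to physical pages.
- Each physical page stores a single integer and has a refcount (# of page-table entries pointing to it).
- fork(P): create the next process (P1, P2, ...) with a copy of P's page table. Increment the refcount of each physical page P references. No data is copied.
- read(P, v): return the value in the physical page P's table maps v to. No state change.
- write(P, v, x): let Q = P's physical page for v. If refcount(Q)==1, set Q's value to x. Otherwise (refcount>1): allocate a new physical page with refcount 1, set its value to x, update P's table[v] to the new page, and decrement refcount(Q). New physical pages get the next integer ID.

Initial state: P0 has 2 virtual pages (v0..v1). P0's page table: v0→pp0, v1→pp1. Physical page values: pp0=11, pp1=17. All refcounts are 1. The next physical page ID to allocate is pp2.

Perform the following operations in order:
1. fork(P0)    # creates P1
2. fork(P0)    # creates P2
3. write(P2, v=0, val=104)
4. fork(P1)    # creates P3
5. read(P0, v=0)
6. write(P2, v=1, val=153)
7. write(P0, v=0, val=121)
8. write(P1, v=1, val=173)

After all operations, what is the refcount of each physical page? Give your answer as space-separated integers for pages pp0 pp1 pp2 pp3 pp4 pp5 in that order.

Op 1: fork(P0) -> P1. 2 ppages; refcounts: pp0:2 pp1:2
Op 2: fork(P0) -> P2. 2 ppages; refcounts: pp0:3 pp1:3
Op 3: write(P2, v0, 104). refcount(pp0)=3>1 -> COPY to pp2. 3 ppages; refcounts: pp0:2 pp1:3 pp2:1
Op 4: fork(P1) -> P3. 3 ppages; refcounts: pp0:3 pp1:4 pp2:1
Op 5: read(P0, v0) -> 11. No state change.
Op 6: write(P2, v1, 153). refcount(pp1)=4>1 -> COPY to pp3. 4 ppages; refcounts: pp0:3 pp1:3 pp2:1 pp3:1
Op 7: write(P0, v0, 121). refcount(pp0)=3>1 -> COPY to pp4. 5 ppages; refcounts: pp0:2 pp1:3 pp2:1 pp3:1 pp4:1
Op 8: write(P1, v1, 173). refcount(pp1)=3>1 -> COPY to pp5. 6 ppages; refcounts: pp0:2 pp1:2 pp2:1 pp3:1 pp4:1 pp5:1

Answer: 2 2 1 1 1 1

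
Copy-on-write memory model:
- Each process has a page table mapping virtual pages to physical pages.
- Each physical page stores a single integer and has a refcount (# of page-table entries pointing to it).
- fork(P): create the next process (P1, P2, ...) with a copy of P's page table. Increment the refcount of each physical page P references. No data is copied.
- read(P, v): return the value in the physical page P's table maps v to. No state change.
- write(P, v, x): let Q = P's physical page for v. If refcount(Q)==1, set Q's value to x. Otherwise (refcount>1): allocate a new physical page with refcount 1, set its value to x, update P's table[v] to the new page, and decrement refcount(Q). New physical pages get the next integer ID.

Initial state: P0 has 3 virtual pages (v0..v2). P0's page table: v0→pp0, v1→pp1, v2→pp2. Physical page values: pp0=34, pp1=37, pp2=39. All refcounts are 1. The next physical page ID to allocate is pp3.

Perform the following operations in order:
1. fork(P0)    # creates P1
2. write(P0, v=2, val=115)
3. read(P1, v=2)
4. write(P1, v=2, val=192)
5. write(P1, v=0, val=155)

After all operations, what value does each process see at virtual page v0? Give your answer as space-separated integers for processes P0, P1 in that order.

Op 1: fork(P0) -> P1. 3 ppages; refcounts: pp0:2 pp1:2 pp2:2
Op 2: write(P0, v2, 115). refcount(pp2)=2>1 -> COPY to pp3. 4 ppages; refcounts: pp0:2 pp1:2 pp2:1 pp3:1
Op 3: read(P1, v2) -> 39. No state change.
Op 4: write(P1, v2, 192). refcount(pp2)=1 -> write in place. 4 ppages; refcounts: pp0:2 pp1:2 pp2:1 pp3:1
Op 5: write(P1, v0, 155). refcount(pp0)=2>1 -> COPY to pp4. 5 ppages; refcounts: pp0:1 pp1:2 pp2:1 pp3:1 pp4:1
P0: v0 -> pp0 = 34
P1: v0 -> pp4 = 155

Answer: 34 155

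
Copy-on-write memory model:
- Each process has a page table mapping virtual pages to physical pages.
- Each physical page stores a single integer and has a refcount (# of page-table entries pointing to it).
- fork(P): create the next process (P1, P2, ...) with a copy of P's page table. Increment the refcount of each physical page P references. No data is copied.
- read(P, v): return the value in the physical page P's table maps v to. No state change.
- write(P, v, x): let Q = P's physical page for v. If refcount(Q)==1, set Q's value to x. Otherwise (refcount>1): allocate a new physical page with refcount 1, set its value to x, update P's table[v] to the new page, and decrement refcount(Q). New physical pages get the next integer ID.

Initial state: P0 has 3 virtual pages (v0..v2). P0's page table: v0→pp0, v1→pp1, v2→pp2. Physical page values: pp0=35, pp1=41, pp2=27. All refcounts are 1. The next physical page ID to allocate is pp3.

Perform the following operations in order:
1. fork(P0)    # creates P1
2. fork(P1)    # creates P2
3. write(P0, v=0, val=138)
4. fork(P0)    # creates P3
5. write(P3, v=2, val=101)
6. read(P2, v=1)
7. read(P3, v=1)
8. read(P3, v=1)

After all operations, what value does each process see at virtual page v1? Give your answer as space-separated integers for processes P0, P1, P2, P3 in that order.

Op 1: fork(P0) -> P1. 3 ppages; refcounts: pp0:2 pp1:2 pp2:2
Op 2: fork(P1) -> P2. 3 ppages; refcounts: pp0:3 pp1:3 pp2:3
Op 3: write(P0, v0, 138). refcount(pp0)=3>1 -> COPY to pp3. 4 ppages; refcounts: pp0:2 pp1:3 pp2:3 pp3:1
Op 4: fork(P0) -> P3. 4 ppages; refcounts: pp0:2 pp1:4 pp2:4 pp3:2
Op 5: write(P3, v2, 101). refcount(pp2)=4>1 -> COPY to pp4. 5 ppages; refcounts: pp0:2 pp1:4 pp2:3 pp3:2 pp4:1
Op 6: read(P2, v1) -> 41. No state change.
Op 7: read(P3, v1) -> 41. No state change.
Op 8: read(P3, v1) -> 41. No state change.
P0: v1 -> pp1 = 41
P1: v1 -> pp1 = 41
P2: v1 -> pp1 = 41
P3: v1 -> pp1 = 41

Answer: 41 41 41 41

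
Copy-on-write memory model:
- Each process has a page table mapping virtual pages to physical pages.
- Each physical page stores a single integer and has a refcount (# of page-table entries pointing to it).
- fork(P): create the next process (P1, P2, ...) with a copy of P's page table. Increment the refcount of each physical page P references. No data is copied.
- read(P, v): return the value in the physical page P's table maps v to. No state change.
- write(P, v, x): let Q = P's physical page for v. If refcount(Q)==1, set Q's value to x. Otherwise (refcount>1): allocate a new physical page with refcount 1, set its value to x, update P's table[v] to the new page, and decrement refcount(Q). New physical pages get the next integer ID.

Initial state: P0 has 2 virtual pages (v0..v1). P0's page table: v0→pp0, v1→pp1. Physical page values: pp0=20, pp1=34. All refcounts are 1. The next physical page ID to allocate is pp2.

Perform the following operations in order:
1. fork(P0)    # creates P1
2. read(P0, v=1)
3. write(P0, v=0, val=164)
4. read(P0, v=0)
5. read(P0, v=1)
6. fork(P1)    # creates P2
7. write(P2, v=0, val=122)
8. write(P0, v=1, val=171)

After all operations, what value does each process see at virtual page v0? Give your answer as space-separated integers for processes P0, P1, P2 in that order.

Answer: 164 20 122

Derivation:
Op 1: fork(P0) -> P1. 2 ppages; refcounts: pp0:2 pp1:2
Op 2: read(P0, v1) -> 34. No state change.
Op 3: write(P0, v0, 164). refcount(pp0)=2>1 -> COPY to pp2. 3 ppages; refcounts: pp0:1 pp1:2 pp2:1
Op 4: read(P0, v0) -> 164. No state change.
Op 5: read(P0, v1) -> 34. No state change.
Op 6: fork(P1) -> P2. 3 ppages; refcounts: pp0:2 pp1:3 pp2:1
Op 7: write(P2, v0, 122). refcount(pp0)=2>1 -> COPY to pp3. 4 ppages; refcounts: pp0:1 pp1:3 pp2:1 pp3:1
Op 8: write(P0, v1, 171). refcount(pp1)=3>1 -> COPY to pp4. 5 ppages; refcounts: pp0:1 pp1:2 pp2:1 pp3:1 pp4:1
P0: v0 -> pp2 = 164
P1: v0 -> pp0 = 20
P2: v0 -> pp3 = 122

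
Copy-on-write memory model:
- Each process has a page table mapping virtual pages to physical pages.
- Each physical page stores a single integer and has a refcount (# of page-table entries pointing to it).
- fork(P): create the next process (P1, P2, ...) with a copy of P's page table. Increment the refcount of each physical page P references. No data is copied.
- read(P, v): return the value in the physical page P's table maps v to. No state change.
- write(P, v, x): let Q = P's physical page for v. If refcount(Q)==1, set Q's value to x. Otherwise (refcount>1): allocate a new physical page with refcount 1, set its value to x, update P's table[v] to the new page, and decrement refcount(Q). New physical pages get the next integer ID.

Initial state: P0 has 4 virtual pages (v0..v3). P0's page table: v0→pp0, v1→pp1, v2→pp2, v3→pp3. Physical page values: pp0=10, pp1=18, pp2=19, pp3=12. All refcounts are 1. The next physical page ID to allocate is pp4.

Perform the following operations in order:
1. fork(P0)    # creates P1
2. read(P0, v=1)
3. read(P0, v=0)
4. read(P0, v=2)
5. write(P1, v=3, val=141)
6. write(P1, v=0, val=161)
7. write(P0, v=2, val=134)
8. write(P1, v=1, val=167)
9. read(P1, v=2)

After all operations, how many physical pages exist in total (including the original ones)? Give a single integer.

Op 1: fork(P0) -> P1. 4 ppages; refcounts: pp0:2 pp1:2 pp2:2 pp3:2
Op 2: read(P0, v1) -> 18. No state change.
Op 3: read(P0, v0) -> 10. No state change.
Op 4: read(P0, v2) -> 19. No state change.
Op 5: write(P1, v3, 141). refcount(pp3)=2>1 -> COPY to pp4. 5 ppages; refcounts: pp0:2 pp1:2 pp2:2 pp3:1 pp4:1
Op 6: write(P1, v0, 161). refcount(pp0)=2>1 -> COPY to pp5. 6 ppages; refcounts: pp0:1 pp1:2 pp2:2 pp3:1 pp4:1 pp5:1
Op 7: write(P0, v2, 134). refcount(pp2)=2>1 -> COPY to pp6. 7 ppages; refcounts: pp0:1 pp1:2 pp2:1 pp3:1 pp4:1 pp5:1 pp6:1
Op 8: write(P1, v1, 167). refcount(pp1)=2>1 -> COPY to pp7. 8 ppages; refcounts: pp0:1 pp1:1 pp2:1 pp3:1 pp4:1 pp5:1 pp6:1 pp7:1
Op 9: read(P1, v2) -> 19. No state change.

Answer: 8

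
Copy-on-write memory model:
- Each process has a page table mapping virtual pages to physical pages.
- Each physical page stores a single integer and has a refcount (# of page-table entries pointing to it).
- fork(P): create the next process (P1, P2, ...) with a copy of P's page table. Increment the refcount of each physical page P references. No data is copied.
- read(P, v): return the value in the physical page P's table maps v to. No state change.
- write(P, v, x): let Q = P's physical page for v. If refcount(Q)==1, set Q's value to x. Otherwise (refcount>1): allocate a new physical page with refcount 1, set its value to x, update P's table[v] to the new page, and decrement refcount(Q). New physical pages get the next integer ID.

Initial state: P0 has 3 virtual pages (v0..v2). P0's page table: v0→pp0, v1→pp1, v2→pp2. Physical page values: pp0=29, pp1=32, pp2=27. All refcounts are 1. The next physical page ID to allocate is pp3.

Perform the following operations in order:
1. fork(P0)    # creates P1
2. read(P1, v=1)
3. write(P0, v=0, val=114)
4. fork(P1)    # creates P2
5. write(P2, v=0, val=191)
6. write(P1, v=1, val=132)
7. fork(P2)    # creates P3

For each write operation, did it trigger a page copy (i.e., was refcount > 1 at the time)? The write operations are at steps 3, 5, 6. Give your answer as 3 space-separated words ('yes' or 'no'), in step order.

Op 1: fork(P0) -> P1. 3 ppages; refcounts: pp0:2 pp1:2 pp2:2
Op 2: read(P1, v1) -> 32. No state change.
Op 3: write(P0, v0, 114). refcount(pp0)=2>1 -> COPY to pp3. 4 ppages; refcounts: pp0:1 pp1:2 pp2:2 pp3:1
Op 4: fork(P1) -> P2. 4 ppages; refcounts: pp0:2 pp1:3 pp2:3 pp3:1
Op 5: write(P2, v0, 191). refcount(pp0)=2>1 -> COPY to pp4. 5 ppages; refcounts: pp0:1 pp1:3 pp2:3 pp3:1 pp4:1
Op 6: write(P1, v1, 132). refcount(pp1)=3>1 -> COPY to pp5. 6 ppages; refcounts: pp0:1 pp1:2 pp2:3 pp3:1 pp4:1 pp5:1
Op 7: fork(P2) -> P3. 6 ppages; refcounts: pp0:1 pp1:3 pp2:4 pp3:1 pp4:2 pp5:1

yes yes yes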